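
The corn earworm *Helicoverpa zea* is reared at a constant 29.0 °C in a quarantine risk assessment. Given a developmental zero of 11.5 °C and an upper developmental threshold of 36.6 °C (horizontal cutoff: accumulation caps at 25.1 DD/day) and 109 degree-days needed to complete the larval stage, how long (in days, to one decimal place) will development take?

Daily accumulation = 29.0 − 11.5 = 17.5 DD/day.
Duration = 109 / 17.5 = 6.229 ≈ 6.2 days.

6.2 days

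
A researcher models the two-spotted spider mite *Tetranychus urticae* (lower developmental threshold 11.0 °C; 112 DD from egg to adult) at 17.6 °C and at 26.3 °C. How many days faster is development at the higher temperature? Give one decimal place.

At 17.6 °C: 112 / (17.6 − 11.0) = 112 / 6.6 = 16.970 d.
At 26.3 °C: 112 / (26.3 − 11.0) = 112 / 15.3 = 7.320 d.
Difference = |16.970 − 7.320| = 9.649 ≈ 9.6 days.

9.6 days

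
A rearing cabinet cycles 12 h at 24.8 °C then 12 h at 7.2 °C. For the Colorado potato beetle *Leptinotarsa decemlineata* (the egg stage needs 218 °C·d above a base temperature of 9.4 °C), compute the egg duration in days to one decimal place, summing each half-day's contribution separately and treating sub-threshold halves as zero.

28.3 days

Day half: max(0, 24.8 − 9.4) × 0.5 = 15.4 × 0.5 = 7.70 DD.
Night half: max(0, 7.2 − 9.4) × 0.5 = 0.0 × 0.5 = 0.00 DD.
Per 24 h: 7.70 DD/day.
Duration = 218 / 7.70 = 28.312 ≈ 28.3 days.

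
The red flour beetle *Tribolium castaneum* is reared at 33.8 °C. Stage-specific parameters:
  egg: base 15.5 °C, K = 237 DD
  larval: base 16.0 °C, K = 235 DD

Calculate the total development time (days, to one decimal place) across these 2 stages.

26.2 days

egg: 237 / (33.8 − 15.5) = 237 / 18.3 = 12.951 d.
larval: 235 / (33.8 − 16.0) = 235 / 17.8 = 13.202 d.
Sum = 26.153 ≈ 26.2 days.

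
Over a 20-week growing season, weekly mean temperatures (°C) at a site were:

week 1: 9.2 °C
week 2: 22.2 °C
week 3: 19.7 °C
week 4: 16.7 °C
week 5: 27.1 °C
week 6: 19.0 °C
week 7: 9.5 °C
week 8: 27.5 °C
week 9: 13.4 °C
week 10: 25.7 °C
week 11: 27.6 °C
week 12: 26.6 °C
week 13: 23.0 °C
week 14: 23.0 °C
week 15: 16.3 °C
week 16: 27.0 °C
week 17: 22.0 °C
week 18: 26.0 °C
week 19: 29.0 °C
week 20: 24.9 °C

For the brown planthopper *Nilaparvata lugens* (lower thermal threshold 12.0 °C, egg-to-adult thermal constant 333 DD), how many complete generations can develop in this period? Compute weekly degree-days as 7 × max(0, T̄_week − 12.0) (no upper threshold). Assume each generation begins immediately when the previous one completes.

4 generations

Weekly DD (7 × max(0, T̄ − 12.0)): 0.0, 71.4, 53.9, 32.9, 105.7, 49.0, 0.0, 108.5, 9.8, 95.9, 109.2, 102.2, 77.0, 77.0, 30.1, 105.0, 70.0, 98.0, 119.0, 90.3.
Season total = 1404.9 DD.
Complete generations = ⌊1404.9 / 333⌋ = 4.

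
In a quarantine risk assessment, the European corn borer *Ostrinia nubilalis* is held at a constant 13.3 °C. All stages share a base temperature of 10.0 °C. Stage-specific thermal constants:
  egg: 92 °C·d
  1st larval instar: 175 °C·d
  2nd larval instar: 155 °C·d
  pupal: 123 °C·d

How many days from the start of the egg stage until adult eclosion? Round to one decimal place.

Daily accumulation at 13.3 °C = 13.3 − 10.0 = 3.3 DD/day.
Total K = 92 + 175 + 155 + 123 = 545 DD.
Total duration = 545 / 3.3 = 165.152 ≈ 165.2 days.

165.2 days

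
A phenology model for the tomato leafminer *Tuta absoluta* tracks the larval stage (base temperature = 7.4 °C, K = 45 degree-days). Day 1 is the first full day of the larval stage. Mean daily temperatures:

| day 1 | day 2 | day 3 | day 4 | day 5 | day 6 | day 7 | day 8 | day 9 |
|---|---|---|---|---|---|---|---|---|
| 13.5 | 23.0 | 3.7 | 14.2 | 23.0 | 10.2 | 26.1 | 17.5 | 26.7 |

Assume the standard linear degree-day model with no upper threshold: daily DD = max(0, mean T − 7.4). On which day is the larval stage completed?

day 6

Daily DD above 7.4 °C: 6.1, 15.6, 0.0, 6.8, 15.6, 2.8, 18.7, 10.1, 19.3.
Cumulative: 6.1, 21.7, 21.7, 28.5, 44.1, 46.9, 65.6, 75.7, 95.0.
The total first reaches 45 DD on day 6.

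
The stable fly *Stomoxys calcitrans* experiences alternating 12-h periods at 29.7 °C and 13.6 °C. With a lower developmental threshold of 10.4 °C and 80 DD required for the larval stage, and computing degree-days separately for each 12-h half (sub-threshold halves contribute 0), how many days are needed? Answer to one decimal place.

7.1 days

Day half: max(0, 29.7 − 10.4) × 0.5 = 19.3 × 0.5 = 9.65 DD.
Night half: max(0, 13.6 − 10.4) × 0.5 = 3.2 × 0.5 = 1.60 DD.
Per 24 h: 11.25 DD/day.
Duration = 80 / 11.25 = 7.111 ≈ 7.1 days.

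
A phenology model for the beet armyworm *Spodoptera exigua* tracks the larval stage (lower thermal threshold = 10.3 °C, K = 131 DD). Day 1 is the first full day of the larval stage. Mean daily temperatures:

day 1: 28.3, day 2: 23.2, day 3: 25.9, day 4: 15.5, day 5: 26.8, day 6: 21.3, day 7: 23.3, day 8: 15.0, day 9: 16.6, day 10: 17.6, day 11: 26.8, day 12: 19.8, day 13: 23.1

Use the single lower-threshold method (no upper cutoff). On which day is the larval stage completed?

day 12

Daily DD above 10.3 °C: 18.0, 12.9, 15.6, 5.2, 16.5, 11.0, 13.0, 4.7, 6.3, 7.3, 16.5, 9.5, 12.8.
Cumulative: 18.0, 30.9, 46.5, 51.7, 68.2, 79.2, 92.2, 96.9, 103.2, 110.5, 127.0, 136.5, 149.3.
The total first reaches 131 DD on day 12.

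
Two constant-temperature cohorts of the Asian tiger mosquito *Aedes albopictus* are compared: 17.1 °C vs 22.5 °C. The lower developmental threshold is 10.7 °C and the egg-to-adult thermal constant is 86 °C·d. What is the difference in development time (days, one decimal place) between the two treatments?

6.1 days

At 17.1 °C: 86 / (17.1 − 10.7) = 86 / 6.4 = 13.437 d.
At 22.5 °C: 86 / (22.5 − 10.7) = 86 / 11.8 = 7.288 d.
Difference = |13.437 − 7.288| = 6.149 ≈ 6.1 days.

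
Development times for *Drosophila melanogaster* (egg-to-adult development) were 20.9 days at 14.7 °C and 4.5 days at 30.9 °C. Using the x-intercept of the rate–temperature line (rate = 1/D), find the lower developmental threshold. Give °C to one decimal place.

Under the model K = D·(T − T_b), so D₁·(T₁ − T_b) = D₂·(T₂ − T_b).
20.9·(14.7 − T_b) = 4.5·(30.9 − T_b)
T_b = (20.9·14.7 − 4.5·30.9) / (20.9 − 4.5) = 168.18 / 16.4 = 10.255 °C ≈ 10.3 °C.

10.3 °C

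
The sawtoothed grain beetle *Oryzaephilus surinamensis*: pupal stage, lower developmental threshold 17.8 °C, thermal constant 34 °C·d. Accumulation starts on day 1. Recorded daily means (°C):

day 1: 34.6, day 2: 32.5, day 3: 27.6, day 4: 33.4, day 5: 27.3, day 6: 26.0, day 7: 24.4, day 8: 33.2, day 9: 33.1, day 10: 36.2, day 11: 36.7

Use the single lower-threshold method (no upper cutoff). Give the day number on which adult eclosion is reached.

day 3

Daily DD above 17.8 °C: 16.8, 14.7, 9.8, 15.6, 9.5, 8.2, 6.6, 15.4, 15.3, 18.4, 18.9.
Cumulative: 16.8, 31.5, 41.3, 56.9, 66.4, 74.6, 81.2, 96.6, 111.9, 130.3, 149.2.
The total first reaches 34 DD on day 3.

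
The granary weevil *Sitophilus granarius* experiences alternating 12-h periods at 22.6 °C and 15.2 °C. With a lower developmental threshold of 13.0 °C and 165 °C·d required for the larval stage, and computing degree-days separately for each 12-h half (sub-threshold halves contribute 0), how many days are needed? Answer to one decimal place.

Day half: max(0, 22.6 − 13.0) × 0.5 = 9.6 × 0.5 = 4.80 DD.
Night half: max(0, 15.2 − 13.0) × 0.5 = 2.2 × 0.5 = 1.10 DD.
Per 24 h: 5.90 DD/day.
Duration = 165 / 5.90 = 27.966 ≈ 28.0 days.

28.0 days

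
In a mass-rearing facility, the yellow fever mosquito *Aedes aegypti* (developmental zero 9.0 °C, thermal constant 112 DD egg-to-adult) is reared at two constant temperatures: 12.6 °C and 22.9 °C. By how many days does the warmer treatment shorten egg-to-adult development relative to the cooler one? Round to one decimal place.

23.1 days

At 12.6 °C: 112 / (12.6 − 9.0) = 112 / 3.6 = 31.111 d.
At 22.9 °C: 112 / (22.9 − 9.0) = 112 / 13.9 = 8.058 d.
Difference = |31.111 − 8.058| = 23.054 ≈ 23.1 days.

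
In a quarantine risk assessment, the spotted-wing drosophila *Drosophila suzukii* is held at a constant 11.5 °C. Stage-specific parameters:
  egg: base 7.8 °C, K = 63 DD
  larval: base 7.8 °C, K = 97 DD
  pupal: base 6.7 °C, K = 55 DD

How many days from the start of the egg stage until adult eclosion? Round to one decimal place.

egg: 63 / (11.5 − 7.8) = 63 / 3.7 = 17.027 d.
larval: 97 / (11.5 − 7.8) = 97 / 3.7 = 26.216 d.
pupal: 55 / (11.5 − 6.7) = 55 / 4.8 = 11.458 d.
Sum = 54.702 ≈ 54.7 days.

54.7 days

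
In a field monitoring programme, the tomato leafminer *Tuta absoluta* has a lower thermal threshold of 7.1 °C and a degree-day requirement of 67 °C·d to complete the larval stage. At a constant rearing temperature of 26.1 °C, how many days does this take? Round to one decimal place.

3.5 days

Daily accumulation = 26.1 − 7.1 = 19.0 DD/day.
Duration = 67 / 19.0 = 3.526 ≈ 3.5 days.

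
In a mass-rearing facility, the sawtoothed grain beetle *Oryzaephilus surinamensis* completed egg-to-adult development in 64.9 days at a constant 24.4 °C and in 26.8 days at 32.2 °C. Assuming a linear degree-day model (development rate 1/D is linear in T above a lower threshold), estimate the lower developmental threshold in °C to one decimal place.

Equal thermal constants: D₁(T₁ − T_b) = D₂(T₂ − T_b).
64.9·(24.4 − T_b) = 26.8·(32.2 − T_b)
T_b = (64.9·24.4 − 26.8·32.2) / (64.9 − 26.8) = 720.60 / 38.1 = 18.913 °C ≈ 18.9 °C.

18.9 °C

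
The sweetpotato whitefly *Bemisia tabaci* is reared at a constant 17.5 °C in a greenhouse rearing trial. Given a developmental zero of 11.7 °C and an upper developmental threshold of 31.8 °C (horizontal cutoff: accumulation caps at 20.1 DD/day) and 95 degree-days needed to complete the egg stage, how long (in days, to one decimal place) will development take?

Daily accumulation = 17.5 − 11.7 = 5.8 DD/day.
Duration = 95 / 5.8 = 16.379 ≈ 16.4 days.

16.4 days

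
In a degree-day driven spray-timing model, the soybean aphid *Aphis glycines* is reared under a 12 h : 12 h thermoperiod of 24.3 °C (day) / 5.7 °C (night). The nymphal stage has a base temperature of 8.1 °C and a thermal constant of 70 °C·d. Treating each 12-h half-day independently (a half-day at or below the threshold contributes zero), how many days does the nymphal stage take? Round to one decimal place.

8.6 days

Day half: max(0, 24.3 − 8.1) × 0.5 = 16.2 × 0.5 = 8.10 DD.
Night half: max(0, 5.7 − 8.1) × 0.5 = 0.0 × 0.5 = 0.00 DD.
Per 24 h: 8.10 DD/day.
Duration = 70 / 8.10 = 8.642 ≈ 8.6 days.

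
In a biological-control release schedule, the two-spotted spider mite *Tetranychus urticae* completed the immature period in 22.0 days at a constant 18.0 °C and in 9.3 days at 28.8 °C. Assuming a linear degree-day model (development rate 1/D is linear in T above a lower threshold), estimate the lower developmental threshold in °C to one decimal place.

10.1 °C

Equal thermal constants: D₁(T₁ − T_b) = D₂(T₂ − T_b).
22.0·(18.0 − T_b) = 9.3·(28.8 − T_b)
T_b = (22.0·18.0 − 9.3·28.8) / (22.0 − 9.3) = 128.16 / 12.7 = 10.091 °C ≈ 10.1 °C.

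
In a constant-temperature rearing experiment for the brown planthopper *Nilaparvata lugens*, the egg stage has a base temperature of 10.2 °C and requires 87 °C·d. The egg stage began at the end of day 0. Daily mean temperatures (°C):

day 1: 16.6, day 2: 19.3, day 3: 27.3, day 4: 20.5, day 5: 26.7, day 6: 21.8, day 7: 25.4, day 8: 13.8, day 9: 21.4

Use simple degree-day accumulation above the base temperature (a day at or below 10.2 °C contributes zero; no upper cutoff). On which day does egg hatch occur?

Daily DD above 10.2 °C: 6.4, 9.1, 17.1, 10.3, 16.5, 11.6, 15.2, 3.6, 11.2.
Cumulative: 6.4, 15.5, 32.6, 42.9, 59.4, 71.0, 86.2, 89.8, 101.0.
The total first reaches 87 DD on day 8.

day 8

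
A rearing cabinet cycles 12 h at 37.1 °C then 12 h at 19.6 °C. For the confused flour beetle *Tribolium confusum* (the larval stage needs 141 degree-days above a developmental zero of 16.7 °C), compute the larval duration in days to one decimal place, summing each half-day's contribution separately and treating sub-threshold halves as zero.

Day half: max(0, 37.1 − 16.7) × 0.5 = 20.4 × 0.5 = 10.20 DD.
Night half: max(0, 19.6 − 16.7) × 0.5 = 2.9 × 0.5 = 1.45 DD.
Per 24 h: 11.65 DD/day.
Duration = 141 / 11.65 = 12.103 ≈ 12.1 days.

12.1 days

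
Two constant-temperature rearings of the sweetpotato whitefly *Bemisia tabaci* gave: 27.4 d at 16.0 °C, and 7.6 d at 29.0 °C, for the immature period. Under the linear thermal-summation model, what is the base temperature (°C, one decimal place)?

11.0 °C

Under the model K = D·(T − T_b), so D₁·(T₁ − T_b) = D₂·(T₂ − T_b).
27.4·(16.0 − T_b) = 7.6·(29.0 − T_b)
T_b = (27.4·16.0 − 7.6·29.0) / (27.4 − 7.6) = 218.00 / 19.8 = 11.010 °C ≈ 11.0 °C.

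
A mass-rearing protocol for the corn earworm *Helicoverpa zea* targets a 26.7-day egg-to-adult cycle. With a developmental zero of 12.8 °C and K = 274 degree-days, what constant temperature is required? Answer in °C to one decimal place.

Required daily accumulation = 274 / 26.7 = 10.262 DD/day.
T = T_base + 10.262 = 12.8 + 10.262 = 23.062 ≈ 23.1 °C.

23.1 °C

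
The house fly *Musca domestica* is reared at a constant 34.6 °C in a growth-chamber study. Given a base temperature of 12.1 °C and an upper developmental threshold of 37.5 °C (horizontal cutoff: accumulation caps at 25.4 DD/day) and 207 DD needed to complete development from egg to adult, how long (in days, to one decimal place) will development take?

9.2 days

Daily accumulation = 34.6 − 12.1 = 22.5 DD/day.
Duration = 207 / 22.5 = 9.200 ≈ 9.2 days.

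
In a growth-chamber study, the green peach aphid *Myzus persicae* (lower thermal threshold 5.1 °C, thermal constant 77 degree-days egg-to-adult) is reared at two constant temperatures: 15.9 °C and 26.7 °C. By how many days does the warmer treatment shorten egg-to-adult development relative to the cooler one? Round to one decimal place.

At 15.9 °C: 77 / (15.9 − 5.1) = 77 / 10.8 = 7.130 d.
At 26.7 °C: 77 / (26.7 − 5.1) = 77 / 21.6 = 3.565 d.
Difference = |7.130 − 3.565| = 3.565 ≈ 3.6 days.

3.6 days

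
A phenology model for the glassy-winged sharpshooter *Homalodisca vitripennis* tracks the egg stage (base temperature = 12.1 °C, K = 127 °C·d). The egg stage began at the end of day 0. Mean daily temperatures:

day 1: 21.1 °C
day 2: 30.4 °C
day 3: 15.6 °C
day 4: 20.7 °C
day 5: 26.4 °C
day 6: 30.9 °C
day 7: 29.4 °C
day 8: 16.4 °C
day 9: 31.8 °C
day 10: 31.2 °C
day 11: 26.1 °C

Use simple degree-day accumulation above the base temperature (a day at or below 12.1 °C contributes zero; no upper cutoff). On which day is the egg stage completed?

Daily DD above 12.1 °C: 9.0, 18.3, 3.5, 8.6, 14.3, 18.8, 17.3, 4.3, 19.7, 19.1, 14.0.
Cumulative: 9.0, 27.3, 30.8, 39.4, 53.7, 72.5, 89.8, 94.1, 113.8, 132.9, 146.9.
The total first reaches 127 DD on day 10.

day 10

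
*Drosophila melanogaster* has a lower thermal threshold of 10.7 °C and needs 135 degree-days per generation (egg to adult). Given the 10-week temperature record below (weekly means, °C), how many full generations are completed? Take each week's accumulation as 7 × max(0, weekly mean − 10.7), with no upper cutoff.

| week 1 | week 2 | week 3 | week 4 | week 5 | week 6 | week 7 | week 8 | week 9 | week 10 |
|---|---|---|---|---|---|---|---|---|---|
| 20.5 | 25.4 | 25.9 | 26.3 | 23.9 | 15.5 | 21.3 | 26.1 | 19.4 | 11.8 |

Weekly DD (7 × max(0, T̄ − 10.7)): 68.6, 102.9, 106.4, 109.2, 92.4, 33.6, 74.2, 107.8, 60.9, 7.7.
Season total = 763.7 DD.
Complete generations = ⌊763.7 / 135⌋ = 5.

5 generations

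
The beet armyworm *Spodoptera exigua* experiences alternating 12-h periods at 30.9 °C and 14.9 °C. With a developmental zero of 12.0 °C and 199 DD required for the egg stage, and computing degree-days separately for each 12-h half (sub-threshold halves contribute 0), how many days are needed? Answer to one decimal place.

18.3 days

Day half: max(0, 30.9 − 12.0) × 0.5 = 18.9 × 0.5 = 9.45 DD.
Night half: max(0, 14.9 − 12.0) × 0.5 = 2.9 × 0.5 = 1.45 DD.
Per 24 h: 10.90 DD/day.
Duration = 199 / 10.90 = 18.257 ≈ 18.3 days.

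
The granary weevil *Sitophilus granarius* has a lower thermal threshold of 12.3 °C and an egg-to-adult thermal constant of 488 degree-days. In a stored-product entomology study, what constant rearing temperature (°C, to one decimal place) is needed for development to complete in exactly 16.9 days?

Required daily accumulation = 488 / 16.9 = 28.876 DD/day.
T = T_base + 28.876 = 12.3 + 28.876 = 41.176 ≈ 41.2 °C.

41.2 °C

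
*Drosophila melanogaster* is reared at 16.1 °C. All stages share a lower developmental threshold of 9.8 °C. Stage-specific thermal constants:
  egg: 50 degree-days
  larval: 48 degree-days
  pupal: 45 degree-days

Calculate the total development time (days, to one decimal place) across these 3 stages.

Daily accumulation at 16.1 °C = 16.1 − 9.8 = 6.3 DD/day.
Total K = 50 + 48 + 45 = 143 DD.
Total duration = 143 / 6.3 = 22.698 ≈ 22.7 days.

22.7 days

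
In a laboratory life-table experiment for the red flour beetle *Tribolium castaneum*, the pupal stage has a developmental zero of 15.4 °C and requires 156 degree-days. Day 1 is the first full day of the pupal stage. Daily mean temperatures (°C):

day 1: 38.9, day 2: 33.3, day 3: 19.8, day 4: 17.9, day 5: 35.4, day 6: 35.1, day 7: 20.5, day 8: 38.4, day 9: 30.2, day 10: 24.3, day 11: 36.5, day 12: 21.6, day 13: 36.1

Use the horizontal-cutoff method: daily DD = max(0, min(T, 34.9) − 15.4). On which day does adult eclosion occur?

Daily DD above 15.4 °C (capped at 19.5): 19.5, 17.9, 4.4, 2.5, 19.5, 19.5, 5.1, 19.5, 14.8, 8.9, 19.5, 6.2, 19.5.
Cumulative: 19.5, 37.4, 41.8, 44.3, 63.8, 83.3, 88.4, 107.9, 122.7, 131.6, 151.1, 157.3, 176.8.
The total first reaches 156 DD on day 12.

day 12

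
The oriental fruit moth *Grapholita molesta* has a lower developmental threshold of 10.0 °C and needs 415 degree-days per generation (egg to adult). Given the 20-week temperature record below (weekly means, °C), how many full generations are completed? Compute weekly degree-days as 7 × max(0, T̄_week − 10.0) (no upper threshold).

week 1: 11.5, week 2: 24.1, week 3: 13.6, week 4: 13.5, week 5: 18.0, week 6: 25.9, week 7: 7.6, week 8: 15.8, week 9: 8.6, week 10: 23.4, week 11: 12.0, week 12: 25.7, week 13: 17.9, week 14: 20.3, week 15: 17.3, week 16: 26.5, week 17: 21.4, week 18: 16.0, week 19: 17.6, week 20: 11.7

Weekly DD (7 × max(0, T̄ − 10.0)): 10.5, 98.7, 25.2, 24.5, 56.0, 111.3, 0.0, 40.6, 0.0, 93.8, 14.0, 109.9, 55.3, 72.1, 51.1, 115.5, 79.8, 42.0, 53.2, 11.9.
Season total = 1065.4 DD.
Complete generations = ⌊1065.4 / 415⌋ = 2.

2 generations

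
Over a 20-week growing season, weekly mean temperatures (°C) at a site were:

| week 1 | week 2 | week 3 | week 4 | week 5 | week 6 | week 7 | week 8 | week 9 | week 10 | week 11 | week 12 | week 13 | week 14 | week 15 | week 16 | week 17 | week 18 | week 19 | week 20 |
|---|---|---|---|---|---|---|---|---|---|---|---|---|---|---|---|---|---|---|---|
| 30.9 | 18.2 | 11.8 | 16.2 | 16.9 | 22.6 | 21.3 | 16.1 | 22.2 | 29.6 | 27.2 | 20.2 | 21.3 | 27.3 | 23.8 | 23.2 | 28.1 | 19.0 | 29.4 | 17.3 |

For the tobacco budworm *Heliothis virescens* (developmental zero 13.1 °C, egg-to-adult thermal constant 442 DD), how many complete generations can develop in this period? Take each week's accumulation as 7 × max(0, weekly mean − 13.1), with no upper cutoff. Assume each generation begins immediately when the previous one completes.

Weekly DD (7 × max(0, T̄ − 13.1)): 124.6, 35.7, 0.0, 21.7, 26.6, 66.5, 57.4, 21.0, 63.7, 115.5, 98.7, 49.7, 57.4, 99.4, 74.9, 70.7, 105.0, 41.3, 114.1, 29.4.
Season total = 1273.3 DD.
Complete generations = ⌊1273.3 / 442⌋ = 2.

2 generations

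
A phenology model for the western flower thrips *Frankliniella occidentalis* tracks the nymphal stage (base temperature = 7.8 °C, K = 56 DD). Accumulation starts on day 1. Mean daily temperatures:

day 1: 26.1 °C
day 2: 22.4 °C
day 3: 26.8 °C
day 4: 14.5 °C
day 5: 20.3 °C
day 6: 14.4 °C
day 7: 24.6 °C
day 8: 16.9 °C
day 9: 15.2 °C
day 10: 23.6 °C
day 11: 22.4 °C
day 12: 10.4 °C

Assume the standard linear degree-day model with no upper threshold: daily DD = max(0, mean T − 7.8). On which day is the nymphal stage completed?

day 4

Daily DD above 7.8 °C: 18.3, 14.6, 19.0, 6.7, 12.5, 6.6, 16.8, 9.1, 7.4, 15.8, 14.6, 2.6.
Cumulative: 18.3, 32.9, 51.9, 58.6, 71.1, 77.7, 94.5, 103.6, 111.0, 126.8, 141.4, 144.0.
The total first reaches 56 DD on day 4.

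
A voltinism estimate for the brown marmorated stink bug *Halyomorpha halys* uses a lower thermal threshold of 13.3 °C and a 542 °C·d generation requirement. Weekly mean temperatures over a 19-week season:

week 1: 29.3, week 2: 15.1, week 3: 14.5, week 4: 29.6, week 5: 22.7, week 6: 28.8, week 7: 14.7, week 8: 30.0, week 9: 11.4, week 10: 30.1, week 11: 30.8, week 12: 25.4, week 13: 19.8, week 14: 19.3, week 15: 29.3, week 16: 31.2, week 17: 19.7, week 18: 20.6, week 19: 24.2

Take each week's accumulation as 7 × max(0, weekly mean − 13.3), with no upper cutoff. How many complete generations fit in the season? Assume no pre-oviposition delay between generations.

2 generations

Weekly DD (7 × max(0, T̄ − 13.3)): 112.0, 12.6, 8.4, 114.1, 65.8, 108.5, 9.8, 116.9, 0.0, 117.6, 122.5, 84.7, 45.5, 42.0, 112.0, 125.3, 44.8, 51.1, 76.3.
Season total = 1369.9 DD.
Complete generations = ⌊1369.9 / 542⌋ = 2.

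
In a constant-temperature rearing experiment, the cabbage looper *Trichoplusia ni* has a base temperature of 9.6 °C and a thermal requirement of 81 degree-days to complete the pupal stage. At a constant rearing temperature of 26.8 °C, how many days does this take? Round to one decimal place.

4.7 days

Daily accumulation = 26.8 − 9.6 = 17.2 DD/day.
Duration = 81 / 17.2 = 4.709 ≈ 4.7 days.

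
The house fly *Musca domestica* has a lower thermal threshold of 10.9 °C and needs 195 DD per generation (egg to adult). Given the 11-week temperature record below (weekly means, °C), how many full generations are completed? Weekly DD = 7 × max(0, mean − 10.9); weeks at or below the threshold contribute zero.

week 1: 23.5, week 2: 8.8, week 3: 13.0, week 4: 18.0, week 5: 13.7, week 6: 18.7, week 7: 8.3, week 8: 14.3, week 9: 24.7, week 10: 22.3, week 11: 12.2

2 generations

Weekly DD (7 × max(0, T̄ − 10.9)): 88.2, 0.0, 14.7, 49.7, 19.6, 54.6, 0.0, 23.8, 96.6, 79.8, 9.1.
Season total = 436.1 DD.
Complete generations = ⌊436.1 / 195⌋ = 2.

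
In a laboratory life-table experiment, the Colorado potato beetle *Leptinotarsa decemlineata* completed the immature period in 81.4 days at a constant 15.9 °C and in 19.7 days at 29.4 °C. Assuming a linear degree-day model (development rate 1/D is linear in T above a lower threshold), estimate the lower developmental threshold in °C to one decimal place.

Linear rate model ⇒ the product D·(T − T_b) is constant across temperatures.
81.4·(15.9 − T_b) = 19.7·(29.4 − T_b)
T_b = (81.4·15.9 − 19.7·29.4) / (81.4 − 19.7) = 715.08 / 61.7 = 11.590 °C ≈ 11.6 °C.

11.6 °C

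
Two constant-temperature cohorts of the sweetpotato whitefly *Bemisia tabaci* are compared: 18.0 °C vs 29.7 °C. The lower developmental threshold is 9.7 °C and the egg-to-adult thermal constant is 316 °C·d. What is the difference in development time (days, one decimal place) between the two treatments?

At 18.0 °C: 316 / (18.0 − 9.7) = 316 / 8.3 = 38.072 d.
At 29.7 °C: 316 / (29.7 − 9.7) = 316 / 20.0 = 15.800 d.
Difference = |38.072 − 15.800| = 22.272 ≈ 22.3 days.

22.3 days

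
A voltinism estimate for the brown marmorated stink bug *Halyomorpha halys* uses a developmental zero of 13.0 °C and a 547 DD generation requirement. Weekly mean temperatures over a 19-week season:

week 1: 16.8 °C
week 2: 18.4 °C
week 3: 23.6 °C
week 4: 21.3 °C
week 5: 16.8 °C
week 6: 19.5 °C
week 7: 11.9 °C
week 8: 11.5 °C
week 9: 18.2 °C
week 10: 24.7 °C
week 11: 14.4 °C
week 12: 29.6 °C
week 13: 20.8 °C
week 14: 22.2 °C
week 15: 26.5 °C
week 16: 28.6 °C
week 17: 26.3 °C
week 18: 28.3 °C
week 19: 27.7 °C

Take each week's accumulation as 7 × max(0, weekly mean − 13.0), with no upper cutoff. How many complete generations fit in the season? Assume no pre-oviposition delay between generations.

Weekly DD (7 × max(0, T̄ − 13.0)): 26.6, 37.8, 74.2, 58.1, 26.6, 45.5, 0.0, 0.0, 36.4, 81.9, 9.8, 116.2, 54.6, 64.4, 94.5, 109.2, 93.1, 107.1, 102.9.
Season total = 1138.9 DD.
Complete generations = ⌊1138.9 / 547⌋ = 2.

2 generations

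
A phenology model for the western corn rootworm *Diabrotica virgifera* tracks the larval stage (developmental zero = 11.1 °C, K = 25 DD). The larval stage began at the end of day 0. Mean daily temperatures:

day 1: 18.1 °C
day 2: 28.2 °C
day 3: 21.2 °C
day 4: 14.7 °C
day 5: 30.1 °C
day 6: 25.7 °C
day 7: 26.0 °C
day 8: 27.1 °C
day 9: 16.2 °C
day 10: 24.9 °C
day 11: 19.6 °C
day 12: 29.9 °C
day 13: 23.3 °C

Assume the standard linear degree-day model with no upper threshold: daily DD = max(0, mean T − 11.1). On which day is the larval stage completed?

day 3

Daily DD above 11.1 °C: 7.0, 17.1, 10.1, 3.6, 19.0, 14.6, 14.9, 16.0, 5.1, 13.8, 8.5, 18.8, 12.2.
Cumulative: 7.0, 24.1, 34.2, 37.8, 56.8, 71.4, 86.3, 102.3, 107.4, 121.2, 129.7, 148.5, 160.7.
The total first reaches 25 DD on day 3.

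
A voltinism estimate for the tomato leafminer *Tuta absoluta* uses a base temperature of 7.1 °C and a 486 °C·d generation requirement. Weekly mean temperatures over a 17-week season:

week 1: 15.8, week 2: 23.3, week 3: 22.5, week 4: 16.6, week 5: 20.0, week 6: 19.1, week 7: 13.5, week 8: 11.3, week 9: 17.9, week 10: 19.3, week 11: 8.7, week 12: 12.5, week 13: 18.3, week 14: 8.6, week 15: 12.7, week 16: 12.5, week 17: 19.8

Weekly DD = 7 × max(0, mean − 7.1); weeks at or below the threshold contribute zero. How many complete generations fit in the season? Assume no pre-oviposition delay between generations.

2 generations

Weekly DD (7 × max(0, T̄ − 7.1)): 60.9, 113.4, 107.8, 66.5, 90.3, 84.0, 44.8, 29.4, 75.6, 85.4, 11.2, 37.8, 78.4, 10.5, 39.2, 37.8, 88.9.
Season total = 1061.9 DD.
Complete generations = ⌊1061.9 / 486⌋ = 2.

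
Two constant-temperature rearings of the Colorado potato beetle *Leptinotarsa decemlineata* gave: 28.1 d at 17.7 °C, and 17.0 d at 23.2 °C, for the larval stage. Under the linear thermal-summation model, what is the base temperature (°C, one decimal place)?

Linear rate model ⇒ the product D·(T − T_b) is constant across temperatures.
28.1·(17.7 − T_b) = 17.0·(23.2 − T_b)
T_b = (28.1·17.7 − 17.0·23.2) / (28.1 − 17.0) = 102.97 / 11.1 = 9.277 °C ≈ 9.3 °C.

9.3 °C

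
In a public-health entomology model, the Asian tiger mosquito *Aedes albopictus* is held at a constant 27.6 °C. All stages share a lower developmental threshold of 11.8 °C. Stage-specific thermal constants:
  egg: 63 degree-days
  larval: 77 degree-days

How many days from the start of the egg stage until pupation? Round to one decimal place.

Daily accumulation at 27.6 °C = 27.6 − 11.8 = 15.8 DD/day.
Total K = 63 + 77 = 140 DD.
Total duration = 140 / 15.8 = 8.861 ≈ 8.9 days.

8.9 days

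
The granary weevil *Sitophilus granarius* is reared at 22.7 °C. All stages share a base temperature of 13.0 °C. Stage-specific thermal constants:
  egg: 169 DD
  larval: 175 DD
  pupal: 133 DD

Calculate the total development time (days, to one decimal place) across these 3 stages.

49.2 days

Daily accumulation at 22.7 °C = 22.7 − 13.0 = 9.7 DD/day.
Total K = 169 + 175 + 133 = 477 DD.
Total duration = 477 / 9.7 = 49.175 ≈ 49.2 days.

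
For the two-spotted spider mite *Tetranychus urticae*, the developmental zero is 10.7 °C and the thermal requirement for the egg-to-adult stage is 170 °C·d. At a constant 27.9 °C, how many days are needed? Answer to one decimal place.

9.9 days

Daily accumulation = 27.9 − 10.7 = 17.2 DD/day.
Duration = 170 / 17.2 = 9.884 ≈ 9.9 days.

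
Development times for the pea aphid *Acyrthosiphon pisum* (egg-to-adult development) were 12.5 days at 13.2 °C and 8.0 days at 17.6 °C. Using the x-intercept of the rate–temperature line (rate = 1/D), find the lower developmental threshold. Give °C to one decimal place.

5.4 °C

Linear rate model ⇒ the product D·(T − T_b) is constant across temperatures.
12.5·(13.2 − T_b) = 8.0·(17.6 − T_b)
T_b = (12.5·13.2 − 8.0·17.6) / (12.5 − 8.0) = 24.20 / 4.5 = 5.378 °C ≈ 5.4 °C.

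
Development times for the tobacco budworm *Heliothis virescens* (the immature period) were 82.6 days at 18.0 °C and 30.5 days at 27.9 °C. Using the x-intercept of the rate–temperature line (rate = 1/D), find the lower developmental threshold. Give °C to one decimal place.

12.2 °C

Linear rate model ⇒ the product D·(T − T_b) is constant across temperatures.
82.6·(18.0 − T_b) = 30.5·(27.9 − T_b)
T_b = (82.6·18.0 − 30.5·27.9) / (82.6 − 30.5) = 635.85 / 52.1 = 12.204 °C ≈ 12.2 °C.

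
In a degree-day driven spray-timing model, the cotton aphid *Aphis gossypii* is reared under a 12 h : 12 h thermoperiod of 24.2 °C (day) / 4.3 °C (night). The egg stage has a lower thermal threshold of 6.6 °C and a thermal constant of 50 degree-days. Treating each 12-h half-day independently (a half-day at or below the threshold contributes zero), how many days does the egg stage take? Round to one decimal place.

5.7 days

Day half: max(0, 24.2 − 6.6) × 0.5 = 17.6 × 0.5 = 8.80 DD.
Night half: max(0, 4.3 − 6.6) × 0.5 = 0.0 × 0.5 = 0.00 DD.
Per 24 h: 8.80 DD/day.
Duration = 50 / 8.80 = 5.682 ≈ 5.7 days.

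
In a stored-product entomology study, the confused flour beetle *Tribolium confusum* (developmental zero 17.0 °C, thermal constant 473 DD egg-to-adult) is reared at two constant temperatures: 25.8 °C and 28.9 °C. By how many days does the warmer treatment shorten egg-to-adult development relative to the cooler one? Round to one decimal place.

At 25.8 °C: 473 / (25.8 − 17.0) = 473 / 8.8 = 53.750 d.
At 28.9 °C: 473 / (28.9 − 17.0) = 473 / 11.9 = 39.748 d.
Difference = |53.750 − 39.748| = 14.002 ≈ 14.0 days.

14.0 days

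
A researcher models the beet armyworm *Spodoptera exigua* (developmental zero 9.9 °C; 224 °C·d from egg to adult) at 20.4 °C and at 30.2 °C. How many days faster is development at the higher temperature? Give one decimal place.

10.3 days

At 20.4 °C: 224 / (20.4 − 9.9) = 224 / 10.5 = 21.333 d.
At 30.2 °C: 224 / (30.2 − 9.9) = 224 / 20.3 = 11.034 d.
Difference = |21.333 − 11.034| = 10.299 ≈ 10.3 days.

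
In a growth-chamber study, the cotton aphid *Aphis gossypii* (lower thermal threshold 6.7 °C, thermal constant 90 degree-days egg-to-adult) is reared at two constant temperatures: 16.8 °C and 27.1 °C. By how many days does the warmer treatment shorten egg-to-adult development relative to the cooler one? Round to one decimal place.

4.5 days

At 16.8 °C: 90 / (16.8 − 6.7) = 90 / 10.1 = 8.911 d.
At 27.1 °C: 90 / (27.1 − 6.7) = 90 / 20.4 = 4.412 d.
Difference = |8.911 − 4.412| = 4.499 ≈ 4.5 days.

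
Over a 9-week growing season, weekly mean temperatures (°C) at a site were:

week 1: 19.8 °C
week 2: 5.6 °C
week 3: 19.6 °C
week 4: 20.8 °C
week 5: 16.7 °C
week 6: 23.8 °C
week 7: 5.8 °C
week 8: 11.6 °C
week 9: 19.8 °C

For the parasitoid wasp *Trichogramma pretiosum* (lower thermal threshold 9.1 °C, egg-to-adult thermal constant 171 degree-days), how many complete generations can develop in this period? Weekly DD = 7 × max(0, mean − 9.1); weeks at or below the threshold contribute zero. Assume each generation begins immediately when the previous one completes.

2 generations

Weekly DD (7 × max(0, T̄ − 9.1)): 74.9, 0.0, 73.5, 81.9, 53.2, 102.9, 0.0, 17.5, 74.9.
Season total = 478.8 DD.
Complete generations = ⌊478.8 / 171⌋ = 2.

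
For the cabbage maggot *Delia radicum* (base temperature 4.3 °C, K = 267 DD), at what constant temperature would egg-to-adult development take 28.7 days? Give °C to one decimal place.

Required daily accumulation = 267 / 28.7 = 9.303 DD/day.
T = T_base + 9.303 = 4.3 + 9.303 = 13.603 ≈ 13.6 °C.

13.6 °C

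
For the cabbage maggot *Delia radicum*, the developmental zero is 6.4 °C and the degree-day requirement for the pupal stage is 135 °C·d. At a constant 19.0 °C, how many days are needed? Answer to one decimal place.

10.7 days

Daily accumulation = 19.0 − 6.4 = 12.6 DD/day.
Duration = 135 / 12.6 = 10.714 ≈ 10.7 days.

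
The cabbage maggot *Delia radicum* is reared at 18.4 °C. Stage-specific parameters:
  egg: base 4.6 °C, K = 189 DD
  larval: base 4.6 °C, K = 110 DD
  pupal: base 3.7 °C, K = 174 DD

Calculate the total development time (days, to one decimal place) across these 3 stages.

egg: 189 / (18.4 − 4.6) = 189 / 13.8 = 13.696 d.
larval: 110 / (18.4 − 4.6) = 110 / 13.8 = 7.971 d.
pupal: 174 / (18.4 − 3.7) = 174 / 14.7 = 11.837 d.
Sum = 33.503 ≈ 33.5 days.

33.5 days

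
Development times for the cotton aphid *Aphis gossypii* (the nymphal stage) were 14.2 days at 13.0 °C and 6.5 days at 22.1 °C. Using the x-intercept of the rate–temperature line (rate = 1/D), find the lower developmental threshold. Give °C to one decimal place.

Under the model K = D·(T − T_b), so D₁·(T₁ − T_b) = D₂·(T₂ − T_b).
14.2·(13.0 − T_b) = 6.5·(22.1 − T_b)
T_b = (14.2·13.0 − 6.5·22.1) / (14.2 − 6.5) = 40.95 / 7.7 = 5.318 °C ≈ 5.3 °C.

5.3 °C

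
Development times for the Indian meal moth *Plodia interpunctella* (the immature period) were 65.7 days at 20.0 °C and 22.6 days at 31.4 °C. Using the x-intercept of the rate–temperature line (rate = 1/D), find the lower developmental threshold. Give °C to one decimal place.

14.0 °C

Equal thermal constants: D₁(T₁ − T_b) = D₂(T₂ − T_b).
65.7·(20.0 − T_b) = 22.6·(31.4 − T_b)
T_b = (65.7·20.0 − 22.6·31.4) / (65.7 − 22.6) = 604.36 / 43.1 = 14.022 °C ≈ 14.0 °C.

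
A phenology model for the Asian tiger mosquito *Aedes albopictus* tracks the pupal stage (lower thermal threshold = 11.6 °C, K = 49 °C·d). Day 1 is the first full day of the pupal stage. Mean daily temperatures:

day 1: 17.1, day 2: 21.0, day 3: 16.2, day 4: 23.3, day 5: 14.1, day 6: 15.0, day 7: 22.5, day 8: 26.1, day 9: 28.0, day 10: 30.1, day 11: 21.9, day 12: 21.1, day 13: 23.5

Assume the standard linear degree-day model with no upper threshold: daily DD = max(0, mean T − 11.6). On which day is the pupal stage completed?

day 8

Daily DD above 11.6 °C: 5.5, 9.4, 4.6, 11.7, 2.5, 3.4, 10.9, 14.5, 16.4, 18.5, 10.3, 9.5, 11.9.
Cumulative: 5.5, 14.9, 19.5, 31.2, 33.7, 37.1, 48.0, 62.5, 78.9, 97.4, 107.7, 117.2, 129.1.
The total first reaches 49 DD on day 8.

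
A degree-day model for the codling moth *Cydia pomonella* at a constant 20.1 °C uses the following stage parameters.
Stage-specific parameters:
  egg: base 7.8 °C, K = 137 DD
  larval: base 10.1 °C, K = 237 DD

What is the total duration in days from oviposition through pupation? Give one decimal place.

egg: 137 / (20.1 − 7.8) = 137 / 12.3 = 11.138 d.
larval: 237 / (20.1 − 10.1) = 237 / 10.0 = 23.700 d.
Sum = 34.838 ≈ 34.8 days.

34.8 days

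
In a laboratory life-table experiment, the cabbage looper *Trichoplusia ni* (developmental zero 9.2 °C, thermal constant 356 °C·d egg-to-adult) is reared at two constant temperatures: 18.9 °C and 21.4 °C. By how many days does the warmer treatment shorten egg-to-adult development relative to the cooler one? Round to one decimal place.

At 18.9 °C: 356 / (18.9 − 9.2) = 356 / 9.7 = 36.701 d.
At 21.4 °C: 356 / (21.4 − 9.2) = 356 / 12.2 = 29.180 d.
Difference = |36.701 − 29.180| = 7.521 ≈ 7.5 days.

7.5 days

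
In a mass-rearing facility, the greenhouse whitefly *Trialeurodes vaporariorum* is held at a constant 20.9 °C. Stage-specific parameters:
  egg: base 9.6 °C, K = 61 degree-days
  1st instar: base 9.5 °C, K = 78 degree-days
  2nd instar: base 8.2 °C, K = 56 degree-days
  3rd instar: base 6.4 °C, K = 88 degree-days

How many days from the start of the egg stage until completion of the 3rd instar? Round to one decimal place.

22.7 days

egg: 61 / (20.9 − 9.6) = 61 / 11.3 = 5.398 d.
1st instar: 78 / (20.9 − 9.5) = 78 / 11.4 = 6.842 d.
2nd instar: 56 / (20.9 − 8.2) = 56 / 12.7 = 4.409 d.
3rd instar: 88 / (20.9 − 6.4) = 88 / 14.5 = 6.069 d.
Sum = 22.719 ≈ 22.7 days.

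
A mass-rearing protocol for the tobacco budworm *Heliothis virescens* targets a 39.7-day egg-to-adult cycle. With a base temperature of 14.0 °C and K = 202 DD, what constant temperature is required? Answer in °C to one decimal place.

19.1 °C

Required daily accumulation = 202 / 39.7 = 5.088 DD/day.
T = T_base + 5.088 = 14.0 + 5.088 = 19.088 ≈ 19.1 °C.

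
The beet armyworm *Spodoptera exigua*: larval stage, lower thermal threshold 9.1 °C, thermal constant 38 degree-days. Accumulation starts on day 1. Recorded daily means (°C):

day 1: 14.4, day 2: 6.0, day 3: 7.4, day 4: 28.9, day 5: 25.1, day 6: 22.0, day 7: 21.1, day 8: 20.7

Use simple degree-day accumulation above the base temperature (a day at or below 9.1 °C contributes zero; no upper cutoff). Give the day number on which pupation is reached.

Daily DD above 9.1 °C: 5.3, 0.0, 0.0, 19.8, 16.0, 12.9, 12.0, 11.6.
Cumulative: 5.3, 5.3, 5.3, 25.1, 41.1, 54.0, 66.0, 77.6.
The total first reaches 38 DD on day 5.

day 5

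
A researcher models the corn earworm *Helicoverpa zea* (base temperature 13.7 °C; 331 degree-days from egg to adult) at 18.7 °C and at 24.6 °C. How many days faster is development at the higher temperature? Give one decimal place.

At 18.7 °C: 331 / (18.7 − 13.7) = 331 / 5.0 = 66.200 d.
At 24.6 °C: 331 / (24.6 − 13.7) = 331 / 10.9 = 30.367 d.
Difference = |66.200 − 30.367| = 35.833 ≈ 35.8 days.

35.8 days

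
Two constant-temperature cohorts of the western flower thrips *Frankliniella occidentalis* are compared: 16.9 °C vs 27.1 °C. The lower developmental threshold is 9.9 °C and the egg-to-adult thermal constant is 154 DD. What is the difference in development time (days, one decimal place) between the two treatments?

At 16.9 °C: 154 / (16.9 − 9.9) = 154 / 7.0 = 22.000 d.
At 27.1 °C: 154 / (27.1 − 9.9) = 154 / 17.2 = 8.953 d.
Difference = |22.000 − 8.953| = 13.047 ≈ 13.0 days.

13.0 days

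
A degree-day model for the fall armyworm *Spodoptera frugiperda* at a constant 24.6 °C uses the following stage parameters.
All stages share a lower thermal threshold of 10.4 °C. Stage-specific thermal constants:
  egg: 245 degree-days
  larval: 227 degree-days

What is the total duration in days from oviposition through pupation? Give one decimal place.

33.2 days

Daily accumulation at 24.6 °C = 24.6 − 10.4 = 14.2 DD/day.
Total K = 245 + 227 = 472 DD.
Total duration = 472 / 14.2 = 33.239 ≈ 33.2 days.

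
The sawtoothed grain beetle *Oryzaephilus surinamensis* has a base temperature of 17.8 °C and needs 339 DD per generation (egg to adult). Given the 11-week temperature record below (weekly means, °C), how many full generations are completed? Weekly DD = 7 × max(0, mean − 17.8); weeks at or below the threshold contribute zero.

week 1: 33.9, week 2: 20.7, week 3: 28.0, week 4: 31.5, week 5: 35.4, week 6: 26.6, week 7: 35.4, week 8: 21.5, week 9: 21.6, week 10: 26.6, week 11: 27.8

Weekly DD (7 × max(0, T̄ − 17.8)): 112.7, 20.3, 71.4, 95.9, 123.2, 61.6, 123.2, 25.9, 26.6, 61.6, 70.0.
Season total = 792.4 DD.
Complete generations = ⌊792.4 / 339⌋ = 2.

2 generations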